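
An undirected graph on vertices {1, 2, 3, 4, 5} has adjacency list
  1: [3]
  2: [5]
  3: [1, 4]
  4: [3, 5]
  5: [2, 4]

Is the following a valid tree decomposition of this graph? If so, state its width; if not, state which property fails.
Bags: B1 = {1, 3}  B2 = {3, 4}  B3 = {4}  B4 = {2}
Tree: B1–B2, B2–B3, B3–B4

A tree decomposition must satisfy three properties: every vertex lies in some bag; for every edge, both endpoints lie together in some bag; and for every vertex, the bags containing it form a connected subtree. Here vertex 5 appears in no bag, so the decomposition is invalid.

No — vertex 5 appears in no bag.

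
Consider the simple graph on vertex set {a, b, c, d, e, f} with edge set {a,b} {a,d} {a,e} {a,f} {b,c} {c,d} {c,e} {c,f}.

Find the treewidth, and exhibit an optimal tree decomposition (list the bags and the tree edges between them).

Every bag has size at most 3, so the width is 3 − 1 = 2 and tw(G) ≤ 2. Since d–a–e–c–d is a cycle in G, G is not acyclic. Forests are exactly the graphs of treewidth ≤ 1, so tw(G) ≥ 2. The upper and lower bounds meet at 2, so that is the treewidth.

Treewidth 2.
One such decomposition:
Bags: B1 = {a, c, d}  B2 = {a, c, e}  B3 = {a, c, f}  B4 = {a, b, c}
Tree: B1–B2, B2–B3, B3–B4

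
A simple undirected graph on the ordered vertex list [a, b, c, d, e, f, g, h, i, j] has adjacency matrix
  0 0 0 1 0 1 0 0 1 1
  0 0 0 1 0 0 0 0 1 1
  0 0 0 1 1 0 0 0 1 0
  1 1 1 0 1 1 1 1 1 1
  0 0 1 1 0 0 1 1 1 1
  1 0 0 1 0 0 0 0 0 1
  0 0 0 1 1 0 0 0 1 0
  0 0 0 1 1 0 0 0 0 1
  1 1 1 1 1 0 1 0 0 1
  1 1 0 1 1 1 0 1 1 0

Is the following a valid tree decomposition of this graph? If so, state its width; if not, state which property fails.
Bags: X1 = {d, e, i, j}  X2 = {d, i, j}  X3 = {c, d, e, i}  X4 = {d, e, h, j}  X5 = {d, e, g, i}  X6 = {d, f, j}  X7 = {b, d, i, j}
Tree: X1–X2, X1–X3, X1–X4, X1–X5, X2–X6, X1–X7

No — vertex a appears in no bag.

A tree decomposition must satisfy three properties: every vertex lies in some bag; for every edge, both endpoints lie together in some bag; and for every vertex, the bags containing it form a connected subtree. Here vertex a appears in no bag, so the decomposition is invalid.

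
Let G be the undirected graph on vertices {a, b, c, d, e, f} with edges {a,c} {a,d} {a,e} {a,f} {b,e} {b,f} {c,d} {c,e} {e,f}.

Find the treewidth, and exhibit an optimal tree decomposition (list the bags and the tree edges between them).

The largest bag has 3 vertices, giving width 2; this decomposition certifies tw(G) ≤ 2. On the other hand G contains the 3-clique {a, c, d}. A clique must lie in a single bag of any decomposition, so no decomposition can have width below 2. Combining the bounds, tw(G) = 2.

Treewidth 2.
One such decomposition:
Bags: B1 = {a, c, e}  B2 = {a, e, f}  B3 = {a, c, d}  B4 = {b, e, f}
Tree: B1–B2, B1–B3, B2–B4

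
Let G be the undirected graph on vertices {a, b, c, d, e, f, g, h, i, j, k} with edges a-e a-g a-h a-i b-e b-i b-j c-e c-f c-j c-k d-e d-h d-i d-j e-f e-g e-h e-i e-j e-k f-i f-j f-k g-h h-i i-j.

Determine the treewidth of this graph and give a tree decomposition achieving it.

Treewidth 3.
One optimal decomposition is:
Bags: B1 = {e, f, i, j}  B2 = {c, e, f, j}  B3 = {d, e, i, j}  B4 = {d, e, h, i}  B5 = {c, e, f, k}  B6 = {a, e, h, i}  B7 = {b, e, i, j}  B8 = {a, e, g, h}
Tree: B1–B2, B1–B3, B3–B4, B2–B5, B4–B6, B3–B7, B6–B8

Every bag has size at most 4, so the width is 4 − 1 = 3 and tw(G) ≤ 3. For the lower bound, the 4 vertices {a, e, g, h} are pairwise adjacent, and any tree decomposition puts a clique entirely inside one bag — forcing width ≥ 3. Therefore the treewidth is 3.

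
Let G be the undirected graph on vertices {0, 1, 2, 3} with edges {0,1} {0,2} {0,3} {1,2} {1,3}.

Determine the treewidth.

2

A width-2 tree decomposition is:
Bags: B1 = {0, 1, 3}  B2 = {0, 1, 2}
Tree: B1–B2
Each bag holds 3 vertices, so the decomposition has width 2, which upper-bounds the treewidth. For the lower bound, the 3 vertices {0, 1, 2} are pairwise adjacent, and any tree decomposition puts a clique entirely inside one bag — forcing width ≥ 2. Hence tw(G) = 2 exactly.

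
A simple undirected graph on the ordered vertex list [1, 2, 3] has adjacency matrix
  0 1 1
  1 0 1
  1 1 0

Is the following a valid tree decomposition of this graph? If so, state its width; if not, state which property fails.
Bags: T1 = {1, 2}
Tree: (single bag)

A tree decomposition must satisfy three properties: every vertex lies in some bag; for every edge, both endpoints lie together in some bag; and for every vertex, the bags containing it form a connected subtree. Here vertex 3 appears in no bag, so the decomposition is invalid.

No — vertex 3 appears in no bag.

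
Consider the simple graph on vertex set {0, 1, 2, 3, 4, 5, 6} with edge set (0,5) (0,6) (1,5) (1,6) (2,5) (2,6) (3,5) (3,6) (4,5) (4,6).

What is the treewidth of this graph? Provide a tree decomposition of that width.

Treewidth 2.
One such decomposition:
Bags: B1 = {4, 5, 6}  B2 = {0, 5, 6}  B3 = {1, 5, 6}  B4 = {3, 5, 6}  B5 = {2, 5, 6}
Tree: B1–B2, B2–B3, B3–B4, B4–B5

Every bag has size at most 3, so the width is 3 − 1 = 2 and tw(G) ≤ 2. Since 6–4–5–0–6 is a cycle in G, G is not acyclic. Forests are exactly the graphs of treewidth ≤ 1, so tw(G) ≥ 2. Hence tw(G) = 2 exactly.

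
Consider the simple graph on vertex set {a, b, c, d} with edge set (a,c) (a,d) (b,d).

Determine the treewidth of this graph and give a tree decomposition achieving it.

Treewidth 1.
One optimal decomposition is:
Bags: B1 = {a, c}  B2 = {a, d}  B3 = {b, d}
Tree: B1–B2, B2–B3

Every bag has size at most 2, so the width is 2 − 1 = 1 and tw(G) ≤ 1. G has an edge, so its treewidth is at least 1. Combining the bounds, tw(G) = 1.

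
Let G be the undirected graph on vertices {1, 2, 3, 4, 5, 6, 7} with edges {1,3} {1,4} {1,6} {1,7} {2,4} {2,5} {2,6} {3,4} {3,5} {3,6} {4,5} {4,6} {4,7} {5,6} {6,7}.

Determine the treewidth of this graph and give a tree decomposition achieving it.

The largest bag has 4 vertices, giving width 3; this decomposition certifies tw(G) ≤ 3. For the lower bound, the 4 vertices {1, 3, 4, 6} are pairwise adjacent, and any tree decomposition puts a clique entirely inside one bag — forcing width ≥ 3. Hence tw(G) = 3 exactly.

Treewidth 3.
One such decomposition:
Bags: B1 = {1, 3, 4, 6}  B2 = {3, 4, 5, 6}  B3 = {1, 4, 6, 7}  B4 = {2, 4, 5, 6}
Tree: B1–B2, B1–B3, B2–B4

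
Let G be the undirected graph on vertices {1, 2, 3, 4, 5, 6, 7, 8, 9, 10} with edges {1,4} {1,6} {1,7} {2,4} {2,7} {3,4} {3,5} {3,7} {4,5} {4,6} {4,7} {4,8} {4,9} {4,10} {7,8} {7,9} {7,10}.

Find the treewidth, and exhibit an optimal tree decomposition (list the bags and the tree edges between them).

Every bag has size at most 3, so the width is 3 − 1 = 2 and tw(G) ≤ 2. For the lower bound, the 3 vertices {3, 4, 5} are pairwise adjacent, and any tree decomposition puts a clique entirely inside one bag — forcing width ≥ 2. Combining the bounds, tw(G) = 2.

Treewidth 2.
One such decomposition:
Bags: B1 = {4, 7, 8}  B2 = {1, 4, 7}  B3 = {1, 4, 6}  B4 = {2, 4, 7}  B5 = {4, 7, 9}  B6 = {4, 7, 10}  B7 = {3, 4, 7}  B8 = {3, 4, 5}
Tree: B1–B2, B2–B3, B2–B4, B1–B5, B1–B6, B4–B7, B7–B8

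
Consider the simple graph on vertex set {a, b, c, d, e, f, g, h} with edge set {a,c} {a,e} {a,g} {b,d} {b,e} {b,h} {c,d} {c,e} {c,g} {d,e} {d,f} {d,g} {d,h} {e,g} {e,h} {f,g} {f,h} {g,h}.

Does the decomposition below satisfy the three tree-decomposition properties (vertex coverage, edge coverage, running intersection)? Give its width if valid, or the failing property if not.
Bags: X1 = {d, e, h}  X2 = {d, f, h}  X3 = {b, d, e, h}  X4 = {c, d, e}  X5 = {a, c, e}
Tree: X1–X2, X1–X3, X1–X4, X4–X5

A tree decomposition must satisfy three properties: every vertex lies in some bag; for every edge, both endpoints lie together in some bag; and for every vertex, the bags containing it form a connected subtree. Here vertex g appears in no bag, so the decomposition is invalid.

No — vertex g appears in no bag.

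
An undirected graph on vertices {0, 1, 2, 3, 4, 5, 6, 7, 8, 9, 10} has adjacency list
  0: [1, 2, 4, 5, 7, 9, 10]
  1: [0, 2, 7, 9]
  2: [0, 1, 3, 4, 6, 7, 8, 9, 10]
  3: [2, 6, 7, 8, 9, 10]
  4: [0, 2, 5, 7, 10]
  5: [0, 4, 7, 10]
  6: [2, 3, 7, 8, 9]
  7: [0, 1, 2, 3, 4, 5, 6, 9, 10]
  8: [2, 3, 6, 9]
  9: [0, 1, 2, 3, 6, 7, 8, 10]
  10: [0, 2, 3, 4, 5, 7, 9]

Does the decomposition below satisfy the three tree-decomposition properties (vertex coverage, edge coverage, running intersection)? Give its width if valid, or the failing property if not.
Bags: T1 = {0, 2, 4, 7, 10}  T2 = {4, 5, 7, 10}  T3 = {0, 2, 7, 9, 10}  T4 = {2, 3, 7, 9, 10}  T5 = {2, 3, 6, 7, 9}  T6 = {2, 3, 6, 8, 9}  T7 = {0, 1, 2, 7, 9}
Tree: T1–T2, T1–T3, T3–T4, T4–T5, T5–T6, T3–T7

A tree decomposition must satisfy three properties: every vertex lies in some bag; for every edge, both endpoints lie together in some bag; and for every vertex, the bags containing it form a connected subtree. Here edge (0,5) lies in no bag, so the decomposition is invalid.

No — edge (0,5) lies in no bag.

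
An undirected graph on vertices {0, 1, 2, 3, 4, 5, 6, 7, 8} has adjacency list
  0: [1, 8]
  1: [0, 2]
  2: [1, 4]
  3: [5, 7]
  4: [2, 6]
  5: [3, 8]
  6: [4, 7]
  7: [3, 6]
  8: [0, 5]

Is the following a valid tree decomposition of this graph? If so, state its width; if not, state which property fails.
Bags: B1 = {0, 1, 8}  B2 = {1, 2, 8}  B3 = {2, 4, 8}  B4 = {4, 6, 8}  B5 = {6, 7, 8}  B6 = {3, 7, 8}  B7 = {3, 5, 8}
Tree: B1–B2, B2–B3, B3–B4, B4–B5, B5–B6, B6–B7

Vertex coverage: the bags together contain {0, 1, 2, 3, 4, 5, 6, 7, 8}, the full vertex set. Edge coverage: each edge of G has both endpoints in at least one bag. Running intersection: for every vertex, the bags containing it form a connected subtree. All three properties hold, so this is a valid tree decomposition of width max|bag| − 1 = 2, and hence tw(G) ≤ 2.

Yes; width 2.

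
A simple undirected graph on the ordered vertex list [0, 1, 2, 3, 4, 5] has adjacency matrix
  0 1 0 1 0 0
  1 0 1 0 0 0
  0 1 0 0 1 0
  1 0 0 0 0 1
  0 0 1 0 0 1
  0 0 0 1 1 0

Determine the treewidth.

A width-2 tree decomposition is:
Bags: B1 = {0, 1, 3}  B2 = {1, 3, 5}  B3 = {1, 4, 5}  B4 = {1, 2, 4}
Tree: B1–B2, B2–B3, B3–B4
The largest bag has 3 vertices, giving width 2; this decomposition certifies tw(G) ≤ 2. Since 1–0–3–5–4–2–1 is a cycle in G, G is not acyclic. Forests are exactly the graphs of treewidth ≤ 1, so tw(G) ≥ 2. Combining the bounds, tw(G) = 2.

2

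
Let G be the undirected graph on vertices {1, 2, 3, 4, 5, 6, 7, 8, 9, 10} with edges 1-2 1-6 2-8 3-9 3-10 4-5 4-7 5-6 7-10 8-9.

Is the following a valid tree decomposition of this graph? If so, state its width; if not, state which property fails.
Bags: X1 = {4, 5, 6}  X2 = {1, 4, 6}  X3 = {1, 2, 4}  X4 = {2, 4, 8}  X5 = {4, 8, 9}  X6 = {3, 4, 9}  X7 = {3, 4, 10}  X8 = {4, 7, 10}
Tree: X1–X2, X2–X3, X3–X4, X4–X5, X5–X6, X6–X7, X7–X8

Every vertex of G appears in some bag (union = {1, 2, 3, 4, 5, 6, 7, 8, 9, 10}); every edge is covered by a bag; and for each vertex v the set of bags containing v is connected in the bag tree. The decomposition is therefore valid. The largest bag has 3 vertices, so the width is 2.

Yes; width 2.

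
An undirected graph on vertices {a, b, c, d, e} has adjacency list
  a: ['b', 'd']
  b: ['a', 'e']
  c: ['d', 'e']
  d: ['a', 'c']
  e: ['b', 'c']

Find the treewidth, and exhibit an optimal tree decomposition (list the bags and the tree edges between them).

Every bag has size at most 3, so the width is 3 − 1 = 2 and tw(G) ≤ 2. For the lower bound, G contains the cycle a–b–e–c–d–a, so G is not a forest; only forests have treewidth ≤ 1, hence tw(G) ≥ 2. Therefore the treewidth is 2.

Treewidth 2.
One such decomposition:
Bags: B1 = {a, b, e}  B2 = {a, c, e}  B3 = {a, c, d}
Tree: B1–B2, B2–B3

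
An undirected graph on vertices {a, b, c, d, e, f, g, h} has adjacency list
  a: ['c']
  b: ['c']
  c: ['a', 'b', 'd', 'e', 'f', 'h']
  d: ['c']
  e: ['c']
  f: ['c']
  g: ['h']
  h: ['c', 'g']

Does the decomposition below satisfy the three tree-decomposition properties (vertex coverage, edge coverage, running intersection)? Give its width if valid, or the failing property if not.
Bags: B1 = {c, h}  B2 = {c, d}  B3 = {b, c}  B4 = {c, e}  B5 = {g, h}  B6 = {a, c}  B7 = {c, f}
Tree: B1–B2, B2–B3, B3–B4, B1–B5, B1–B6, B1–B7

Yes; width 1.

Vertex coverage: the bags together contain {a, b, c, d, e, f, g, h}, the full vertex set. Edge coverage: each edge of G has both endpoints in at least one bag. Running intersection: for every vertex, the bags containing it form a connected subtree. All three properties hold, so this is a valid tree decomposition of width max|bag| − 1 = 1, and hence tw(G) ≤ 1.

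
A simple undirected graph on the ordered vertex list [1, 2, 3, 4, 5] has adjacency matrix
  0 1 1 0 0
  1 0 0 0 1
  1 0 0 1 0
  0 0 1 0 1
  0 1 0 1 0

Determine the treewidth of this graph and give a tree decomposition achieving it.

The largest bag has 3 vertices, giving width 2; this decomposition certifies tw(G) ≤ 2. For the lower bound, G contains the cycle 2–1–3–4–5–2, so G is not a forest; only forests have treewidth ≤ 1, hence tw(G) ≥ 2. Combining the bounds, tw(G) = 2.

Treewidth 2.
One such decomposition:
Bags: B1 = {1, 2, 3}  B2 = {2, 3, 4}  B3 = {2, 4, 5}
Tree: B1–B2, B2–B3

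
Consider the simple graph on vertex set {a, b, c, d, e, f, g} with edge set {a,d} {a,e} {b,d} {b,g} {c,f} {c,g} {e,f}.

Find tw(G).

2

A width-2 tree decomposition is:
Bags: B1 = {b, c, g}  B2 = {b, c, d}  B3 = {a, c, d}  B4 = {a, c, e}  B5 = {c, e, f}
Tree: B1–B2, B2–B3, B3–B4, B4–B5
Each bag holds 3 vertices, so the decomposition has width 2, which upper-bounds the treewidth. Since c–g–b–d–a–e–f–c is a cycle in G, G is not acyclic. Forests are exactly the graphs of treewidth ≤ 1, so tw(G) ≥ 2. Hence tw(G) = 2 exactly.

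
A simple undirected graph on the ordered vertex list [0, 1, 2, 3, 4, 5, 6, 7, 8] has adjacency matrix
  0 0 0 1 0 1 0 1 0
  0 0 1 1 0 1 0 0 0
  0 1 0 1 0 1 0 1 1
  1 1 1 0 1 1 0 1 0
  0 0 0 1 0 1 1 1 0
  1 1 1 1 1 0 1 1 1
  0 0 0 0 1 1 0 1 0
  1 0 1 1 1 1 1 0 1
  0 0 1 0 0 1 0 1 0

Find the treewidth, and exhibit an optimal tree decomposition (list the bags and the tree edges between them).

Treewidth 3.
Bags: B1 = {0, 3, 5, 7}  B2 = {2, 3, 5, 7}  B3 = {1, 2, 3, 5}  B4 = {3, 4, 5, 7}  B5 = {4, 5, 6, 7}  B6 = {2, 5, 7, 8}
Tree: B1–B2, B2–B3, B2–B4, B4–B5, B2–B6

The largest bag has 4 vertices, giving width 3; this decomposition certifies tw(G) ≤ 3. Conversely, {1, 2, 3, 5} is a clique of size 4, and the vertices of any clique must share a bag in every tree decomposition; so some bag has ≥ 4 vertices and tw(G) ≥ 3. Therefore the treewidth is 3.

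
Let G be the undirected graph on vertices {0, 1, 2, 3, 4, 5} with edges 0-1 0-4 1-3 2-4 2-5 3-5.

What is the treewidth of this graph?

A width-2 tree decomposition is:
Bags: B1 = {1, 3, 5}  B2 = {1, 2, 5}  B3 = {1, 2, 4}  B4 = {0, 1, 4}
Tree: B1–B2, B2–B3, B3–B4
Each bag holds 3 vertices, so the decomposition has width 2, which upper-bounds the treewidth. The edges 1–3–5–2–4–0–1 form a cycle, so G is not a tree and its treewidth is at least 2. The upper and lower bounds meet at 2, so that is the treewidth.

2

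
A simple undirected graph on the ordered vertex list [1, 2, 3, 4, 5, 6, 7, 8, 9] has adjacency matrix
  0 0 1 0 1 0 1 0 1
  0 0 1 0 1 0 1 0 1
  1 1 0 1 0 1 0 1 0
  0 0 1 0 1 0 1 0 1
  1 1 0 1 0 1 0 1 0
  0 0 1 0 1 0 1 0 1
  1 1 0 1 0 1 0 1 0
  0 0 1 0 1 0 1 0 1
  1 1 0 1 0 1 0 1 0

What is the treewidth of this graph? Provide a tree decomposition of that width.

Treewidth 4.
Bags: B1 = {3, 4, 5, 7, 9}  B2 = {1, 3, 5, 7, 9}  B3 = {3, 5, 7, 8, 9}  B4 = {3, 5, 6, 7, 9}  B5 = {2, 3, 5, 7, 9}
Tree: B1–B2, B2–B3, B3–B4, B4–B5

The largest bag has 5 vertices, giving width 4; this decomposition certifies tw(G) ≤ 4. For the lower bound: the 5 vertex sets {4,9}, {1,3}, {7,8}, {5}, {6} are disjoint, each induces a connected subgraph, and every pair is joined by at least one edge of G. Contracting each set to a single vertex therefore yields K_{5} as a minor, and since treewidth is minor-monotone, tw(G) ≥ tw(K_{5}) = 4. Combining the bounds, tw(G) = 4.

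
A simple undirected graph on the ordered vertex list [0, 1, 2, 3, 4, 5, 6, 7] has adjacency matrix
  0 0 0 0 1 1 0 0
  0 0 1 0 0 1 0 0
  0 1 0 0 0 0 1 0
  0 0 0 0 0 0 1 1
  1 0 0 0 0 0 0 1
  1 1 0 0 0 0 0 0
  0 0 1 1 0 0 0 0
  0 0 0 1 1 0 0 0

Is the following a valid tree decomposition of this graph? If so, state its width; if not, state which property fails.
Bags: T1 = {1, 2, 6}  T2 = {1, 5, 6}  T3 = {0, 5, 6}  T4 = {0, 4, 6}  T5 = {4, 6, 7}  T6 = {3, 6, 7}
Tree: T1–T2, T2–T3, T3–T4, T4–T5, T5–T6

Every vertex of G appears in some bag (union = {0, 1, 2, 3, 4, 5, 6, 7}); every edge is covered by a bag; and for each vertex v the set of bags containing v is connected in the bag tree. The decomposition is therefore valid. The largest bag has 3 vertices, so the width is 2.

Yes; width 2.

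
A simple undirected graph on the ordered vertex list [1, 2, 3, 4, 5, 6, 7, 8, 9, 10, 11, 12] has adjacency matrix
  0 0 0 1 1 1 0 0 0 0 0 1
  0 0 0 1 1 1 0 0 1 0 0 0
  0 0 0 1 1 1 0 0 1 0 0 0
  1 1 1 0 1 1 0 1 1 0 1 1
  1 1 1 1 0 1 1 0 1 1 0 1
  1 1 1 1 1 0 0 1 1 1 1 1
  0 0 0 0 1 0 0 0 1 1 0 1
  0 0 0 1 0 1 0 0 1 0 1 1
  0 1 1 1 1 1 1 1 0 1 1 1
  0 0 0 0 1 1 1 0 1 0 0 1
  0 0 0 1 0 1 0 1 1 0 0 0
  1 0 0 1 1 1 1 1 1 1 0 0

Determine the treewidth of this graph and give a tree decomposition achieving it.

Treewidth 4.
One optimal decomposition is:
Bags: B1 = {4, 5, 6, 9, 12}  B2 = {4, 6, 8, 9, 12}  B3 = {3, 4, 5, 6, 9}  B4 = {1, 4, 5, 6, 12}  B5 = {4, 6, 8, 9, 11}  B6 = {5, 6, 9, 10, 12}  B7 = {5, 7, 9, 10, 12}  B8 = {2, 4, 5, 6, 9}
Tree: B1–B2, B1–B3, B1–B4, B2–B5, B1–B6, B6–B7, B3–B8

Each bag holds 5 vertices, so the decomposition has width 4, which upper-bounds the treewidth. Conversely, {5, 6, 9, 10, 12} is a clique of size 5, and the vertices of any clique must share a bag in every tree decomposition; so some bag has ≥ 5 vertices and tw(G) ≥ 4. Therefore the treewidth is 4.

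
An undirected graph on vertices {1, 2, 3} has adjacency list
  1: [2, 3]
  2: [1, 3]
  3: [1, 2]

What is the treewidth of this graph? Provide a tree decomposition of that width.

A single bag containing all 3 vertices is trivially a valid decomposition of width 2. On the other hand G contains the 3-clique {1, 2, 3}. A clique must lie in a single bag of any decomposition, so no decomposition can have width below 2. Combining the bounds, tw(G) = 2.

Treewidth 2.
Bags: B1 = {1, 2, 3}
Tree: (single bag)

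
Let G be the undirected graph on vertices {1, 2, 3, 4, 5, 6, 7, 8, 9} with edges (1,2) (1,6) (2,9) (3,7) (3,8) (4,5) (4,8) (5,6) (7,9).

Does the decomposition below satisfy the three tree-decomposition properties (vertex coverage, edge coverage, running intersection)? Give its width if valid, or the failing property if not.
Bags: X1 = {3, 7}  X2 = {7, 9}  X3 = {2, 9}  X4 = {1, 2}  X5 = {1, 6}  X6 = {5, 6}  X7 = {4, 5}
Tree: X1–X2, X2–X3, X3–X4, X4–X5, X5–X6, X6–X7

A tree decomposition must satisfy three properties: every vertex lies in some bag; for every edge, both endpoints lie together in some bag; and for every vertex, the bags containing it form a connected subtree. Here vertex 8 appears in no bag, so the decomposition is invalid.

No — vertex 8 appears in no bag.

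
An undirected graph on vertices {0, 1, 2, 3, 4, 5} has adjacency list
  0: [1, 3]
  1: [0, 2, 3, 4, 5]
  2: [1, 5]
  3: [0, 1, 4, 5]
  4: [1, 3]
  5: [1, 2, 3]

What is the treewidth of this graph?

2

A width-2 tree decomposition is:
Bags: B1 = {0, 1, 3}  B2 = {1, 3, 4}  B3 = {1, 3, 5}  B4 = {1, 2, 5}
Tree: B1–B2, B2–B3, B3–B4
Each bag holds 3 vertices, so the decomposition has width 2, which upper-bounds the treewidth. Conversely, {1, 2, 5} is a clique of size 3, and the vertices of any clique must share a bag in every tree decomposition; so some bag has ≥ 3 vertices and tw(G) ≥ 2. The upper and lower bounds meet at 2, so that is the treewidth.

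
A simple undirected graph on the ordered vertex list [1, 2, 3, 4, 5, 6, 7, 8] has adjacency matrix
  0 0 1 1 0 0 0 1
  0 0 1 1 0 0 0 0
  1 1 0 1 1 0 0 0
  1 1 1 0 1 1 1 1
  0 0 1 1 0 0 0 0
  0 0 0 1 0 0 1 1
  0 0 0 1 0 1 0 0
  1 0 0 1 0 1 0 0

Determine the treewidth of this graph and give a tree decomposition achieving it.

Treewidth 2.
Bags: B1 = {1, 4, 8}  B2 = {1, 3, 4}  B3 = {3, 4, 5}  B4 = {4, 6, 8}  B5 = {4, 6, 7}  B6 = {2, 3, 4}
Tree: B1–B2, B2–B3, B1–B4, B4–B5, B3–B6

Every bag has size at most 3, so the width is 3 − 1 = 2 and tw(G) ≤ 2. For the lower bound, the 3 vertices {1, 4, 8} are pairwise adjacent, and any tree decomposition puts a clique entirely inside one bag — forcing width ≥ 2. The upper and lower bounds meet at 2, so that is the treewidth.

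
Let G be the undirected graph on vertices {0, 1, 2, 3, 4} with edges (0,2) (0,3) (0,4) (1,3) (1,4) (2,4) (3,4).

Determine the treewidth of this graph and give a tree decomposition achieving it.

Treewidth 2.
One such decomposition:
Bags: B1 = {1, 3, 4}  B2 = {0, 3, 4}  B3 = {0, 2, 4}
Tree: B1–B2, B2–B3

Every bag has size at most 3, so the width is 3 − 1 = 2 and tw(G) ≤ 2. For the lower bound, the 3 vertices {0, 2, 4} are pairwise adjacent, and any tree decomposition puts a clique entirely inside one bag — forcing width ≥ 2. Hence tw(G) = 2 exactly.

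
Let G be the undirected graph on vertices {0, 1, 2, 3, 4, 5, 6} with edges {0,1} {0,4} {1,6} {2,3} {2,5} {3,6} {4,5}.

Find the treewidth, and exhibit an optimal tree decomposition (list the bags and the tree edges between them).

The largest bag has 3 vertices, giving width 2; this decomposition certifies tw(G) ≤ 2. For the lower bound, G contains the cycle 2–3–6–1–0–4–5–2, so G is not a forest; only forests have treewidth ≤ 1, hence tw(G) ≥ 2. Hence tw(G) = 2 exactly.

Treewidth 2.
One optimal decomposition is:
Bags: B1 = {2, 3, 6}  B2 = {1, 2, 6}  B3 = {0, 1, 2}  B4 = {0, 2, 4}  B5 = {2, 4, 5}
Tree: B1–B2, B2–B3, B3–B4, B4–B5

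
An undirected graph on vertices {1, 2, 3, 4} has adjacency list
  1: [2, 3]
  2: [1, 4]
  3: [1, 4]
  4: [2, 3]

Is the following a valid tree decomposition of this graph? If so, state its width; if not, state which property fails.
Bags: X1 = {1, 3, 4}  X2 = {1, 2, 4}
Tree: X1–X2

Yes; width 2.

Vertex coverage: the bags together contain {1, 2, 3, 4}, the full vertex set. Edge coverage: each edge of G has both endpoints in at least one bag. Running intersection: for every vertex, the bags containing it form a connected subtree. All three properties hold, so this is a valid tree decomposition of width max|bag| − 1 = 2, and hence tw(G) ≤ 2.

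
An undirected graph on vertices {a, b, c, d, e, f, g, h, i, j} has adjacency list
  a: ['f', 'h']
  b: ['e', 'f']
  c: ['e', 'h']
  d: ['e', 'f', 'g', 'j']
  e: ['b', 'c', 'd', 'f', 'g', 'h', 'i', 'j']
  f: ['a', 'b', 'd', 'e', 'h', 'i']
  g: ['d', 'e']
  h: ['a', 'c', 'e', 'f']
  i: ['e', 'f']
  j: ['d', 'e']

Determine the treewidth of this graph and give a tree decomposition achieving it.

Treewidth 2.
Bags: B1 = {d, e, g}  B2 = {d, e, f}  B3 = {e, f, i}  B4 = {e, f, h}  B5 = {d, e, j}  B6 = {a, f, h}  B7 = {c, e, h}  B8 = {b, e, f}
Tree: B1–B2, B2–B3, B3–B4, B1–B5, B4–B6, B4–B7, B2–B8

The largest bag has 3 vertices, giving width 2; this decomposition certifies tw(G) ≤ 2. On the other hand G contains the 3-clique {d, e, g}. A clique must lie in a single bag of any decomposition, so no decomposition can have width below 2. Therefore the treewidth is 2.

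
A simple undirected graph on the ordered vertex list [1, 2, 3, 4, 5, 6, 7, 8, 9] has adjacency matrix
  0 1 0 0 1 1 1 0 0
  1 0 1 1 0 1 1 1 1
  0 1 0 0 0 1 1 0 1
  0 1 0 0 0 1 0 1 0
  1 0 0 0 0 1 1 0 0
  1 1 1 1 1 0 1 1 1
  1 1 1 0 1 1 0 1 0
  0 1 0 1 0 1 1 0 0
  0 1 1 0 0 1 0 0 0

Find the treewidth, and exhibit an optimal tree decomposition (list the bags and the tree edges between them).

Treewidth 3.
One such decomposition:
Bags: B1 = {2, 3, 6, 7}  B2 = {2, 6, 7, 8}  B3 = {1, 2, 6, 7}  B4 = {2, 3, 6, 9}  B5 = {2, 4, 6, 8}  B6 = {1, 5, 6, 7}
Tree: B1–B2, B1–B3, B1–B4, B2–B5, B3–B6

Each bag holds 4 vertices, so the decomposition has width 3, which upper-bounds the treewidth. On the other hand G contains the 4-clique {2, 3, 6, 9}. A clique must lie in a single bag of any decomposition, so no decomposition can have width below 3. Combining the bounds, tw(G) = 3.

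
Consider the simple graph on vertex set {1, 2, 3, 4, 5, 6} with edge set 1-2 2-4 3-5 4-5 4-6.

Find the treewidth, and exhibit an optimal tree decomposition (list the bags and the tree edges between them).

Treewidth 1.
Bags: B1 = {4, 5}  B2 = {2, 4}  B3 = {1, 2}  B4 = {3, 5}  B5 = {4, 6}
Tree: B1–B2, B2–B3, B1–B4, B2–B5

The largest bag has 2 vertices, giving width 1; this decomposition certifies tw(G) ≤ 1. G has an edge, so its treewidth is at least 1. The upper and lower bounds meet at 1, so that is the treewidth.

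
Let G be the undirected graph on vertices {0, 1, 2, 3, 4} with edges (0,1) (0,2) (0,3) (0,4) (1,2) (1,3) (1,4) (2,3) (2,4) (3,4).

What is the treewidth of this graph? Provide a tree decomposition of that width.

A single bag containing all 5 vertices is trivially a valid decomposition of width 4. Conversely, {0, 1, 2, 3, 4} is a clique of size 5, and the vertices of any clique must share a bag in every tree decomposition; so some bag has ≥ 5 vertices and tw(G) ≥ 4. Therefore the treewidth is 4.

Treewidth 4.
Bags: B1 = {0, 1, 2, 3, 4}
Tree: (single bag)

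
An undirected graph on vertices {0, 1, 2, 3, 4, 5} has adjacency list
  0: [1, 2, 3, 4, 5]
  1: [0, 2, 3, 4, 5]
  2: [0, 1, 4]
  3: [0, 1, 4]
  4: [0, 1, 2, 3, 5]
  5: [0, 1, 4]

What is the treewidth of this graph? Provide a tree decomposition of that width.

Treewidth 3.
One optimal decomposition is:
Bags: B1 = {0, 1, 4, 5}  B2 = {0, 1, 2, 4}  B3 = {0, 1, 3, 4}
Tree: B1–B2, B1–B3

The largest bag has 4 vertices, giving width 3; this decomposition certifies tw(G) ≤ 3. On the other hand G contains the 4-clique {0, 1, 2, 4}. A clique must lie in a single bag of any decomposition, so no decomposition can have width below 3. The upper and lower bounds meet at 3, so that is the treewidth.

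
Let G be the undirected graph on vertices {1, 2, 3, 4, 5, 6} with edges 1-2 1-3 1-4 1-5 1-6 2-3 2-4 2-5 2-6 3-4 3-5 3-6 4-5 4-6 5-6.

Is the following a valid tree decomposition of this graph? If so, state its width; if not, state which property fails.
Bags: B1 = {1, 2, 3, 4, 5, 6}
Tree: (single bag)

Every vertex of G appears in some bag (union = {1, 2, 3, 4, 5, 6}); every edge is covered by a bag; and for each vertex v the set of bags containing v is connected in the bag tree. The decomposition is therefore valid. The largest bag has 6 vertices, so the width is 5.

Yes; width 5.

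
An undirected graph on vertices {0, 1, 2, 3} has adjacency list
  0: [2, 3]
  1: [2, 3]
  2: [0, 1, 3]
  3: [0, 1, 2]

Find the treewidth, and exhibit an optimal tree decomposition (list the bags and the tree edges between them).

Treewidth 2.
One such decomposition:
Bags: B1 = {1, 2, 3}  B2 = {0, 2, 3}
Tree: B1–B2

Each bag holds 3 vertices, so the decomposition has width 2, which upper-bounds the treewidth. On the other hand G contains the 3-clique {0, 2, 3}. A clique must lie in a single bag of any decomposition, so no decomposition can have width below 2. Therefore the treewidth is 2.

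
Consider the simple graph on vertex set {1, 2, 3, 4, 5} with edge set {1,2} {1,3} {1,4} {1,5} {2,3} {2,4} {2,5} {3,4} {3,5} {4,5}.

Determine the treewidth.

A width-4 tree decomposition is:
Bags: B1 = {1, 2, 3, 4, 5}
Tree: (single bag)
With just one bag of size 5, the width is 5 − 1 = 4, so tw(G) ≤ 4. On the other hand G contains the 5-clique {1, 2, 3, 4, 5}. A clique must lie in a single bag of any decomposition, so no decomposition can have width below 4. Therefore the treewidth is 4.

4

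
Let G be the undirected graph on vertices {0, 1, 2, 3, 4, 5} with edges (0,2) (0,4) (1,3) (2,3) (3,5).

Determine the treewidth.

A width-1 tree decomposition is:
Bags: B1 = {2, 3}  B2 = {3, 5}  B3 = {1, 3}  B4 = {0, 2}  B5 = {0, 4}
Tree: B1–B2, B1–B3, B1–B4, B4–B5
Each bag holds 2 vertices, so the decomposition has width 1, which upper-bounds the treewidth. Since G has at least one edge (e.g. 3–2), it is not an edgeless graph, so tw(G) ≥ 1. The upper and lower bounds meet at 1, so that is the treewidth.

1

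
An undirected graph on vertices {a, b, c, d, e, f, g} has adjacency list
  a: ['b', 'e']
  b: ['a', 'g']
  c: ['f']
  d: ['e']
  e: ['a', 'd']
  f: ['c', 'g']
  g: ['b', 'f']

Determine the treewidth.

1

A width-1 tree decomposition is:
Bags: B1 = {d, e}  B2 = {a, e}  B3 = {a, b}  B4 = {b, g}  B5 = {f, g}  B6 = {c, f}
Tree: B1–B2, B2–B3, B3–B4, B4–B5, B5–B6
Each bag holds 2 vertices, so the decomposition has width 1, which upper-bounds the treewidth. G has an edge, so its treewidth is at least 1. Therefore the treewidth is 1.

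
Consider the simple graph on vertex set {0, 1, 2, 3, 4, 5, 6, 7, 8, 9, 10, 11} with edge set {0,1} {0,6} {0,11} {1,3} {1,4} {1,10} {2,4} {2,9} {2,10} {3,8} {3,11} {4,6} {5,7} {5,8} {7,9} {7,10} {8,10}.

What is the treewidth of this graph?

3

A width-3 tree decomposition is:
Bags: B1 = {0, 4, 6, 11}  B2 = {0, 1, 4, 11}  B3 = {1, 3, 4, 11}  B4 = {1, 2, 3, 4}  B5 = {1, 2, 3, 10}  B6 = {2, 3, 8, 10}  B7 = {2, 8, 9, 10}  B8 = {7, 8, 9, 10}  B9 = {5, 7, 8, 9}
Tree: B1–B2, B2–B3, B3–B4, B4–B5, B5–B6, B6–B7, B7–B8, B8–B9
Each bag holds 4 vertices, so the decomposition has width 3, which upper-bounds the treewidth. For the lower bound: the 4 vertex sets {0,6,11}, {4}, {1}, {2,3,8,10} are disjoint, each induces a connected subgraph, and every pair is joined by at least one edge of G. Contracting each set to a single vertex therefore yields K_{4} as a minor, and since treewidth is minor-monotone, tw(G) ≥ tw(K_{4}) = 3. The upper and lower bounds meet at 3, so that is the treewidth.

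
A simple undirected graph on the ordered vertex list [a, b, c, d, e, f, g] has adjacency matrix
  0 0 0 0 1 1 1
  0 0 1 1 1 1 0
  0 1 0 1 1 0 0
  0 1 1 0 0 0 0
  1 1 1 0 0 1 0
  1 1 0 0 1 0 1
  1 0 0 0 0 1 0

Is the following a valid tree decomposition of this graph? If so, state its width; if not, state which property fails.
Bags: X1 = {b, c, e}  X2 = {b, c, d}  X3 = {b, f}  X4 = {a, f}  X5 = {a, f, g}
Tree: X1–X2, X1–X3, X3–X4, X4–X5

A tree decomposition must satisfy three properties: every vertex lies in some bag; for every edge, both endpoints lie together in some bag; and for every vertex, the bags containing it form a connected subtree. Here edge (e,f) lies in no bag, so the decomposition is invalid.

No — edge (e,f) lies in no bag.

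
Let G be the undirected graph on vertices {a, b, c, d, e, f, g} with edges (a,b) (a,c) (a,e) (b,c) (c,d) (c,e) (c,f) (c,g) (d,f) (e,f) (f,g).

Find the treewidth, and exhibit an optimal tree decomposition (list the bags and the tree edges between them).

Treewidth 2.
Bags: B1 = {a, c, e}  B2 = {c, e, f}  B3 = {c, d, f}  B4 = {a, b, c}  B5 = {c, f, g}
Tree: B1–B2, B2–B3, B1–B4, B3–B5

Each bag holds 3 vertices, so the decomposition has width 2, which upper-bounds the treewidth. On the other hand G contains the 3-clique {a, c, e}. A clique must lie in a single bag of any decomposition, so no decomposition can have width below 2. The upper and lower bounds meet at 2, so that is the treewidth.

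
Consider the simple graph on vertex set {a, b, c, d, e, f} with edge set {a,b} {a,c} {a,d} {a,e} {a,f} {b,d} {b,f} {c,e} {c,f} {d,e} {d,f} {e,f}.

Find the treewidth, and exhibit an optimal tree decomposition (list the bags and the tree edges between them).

Treewidth 3.
One optimal decomposition is:
Bags: B1 = {a, b, d, f}  B2 = {a, d, e, f}  B3 = {a, c, e, f}
Tree: B1–B2, B2–B3

Every bag has size at most 4, so the width is 4 − 1 = 3 and tw(G) ≤ 3. For the lower bound, the 4 vertices {a, d, e, f} are pairwise adjacent, and any tree decomposition puts a clique entirely inside one bag — forcing width ≥ 3. Hence tw(G) = 3 exactly.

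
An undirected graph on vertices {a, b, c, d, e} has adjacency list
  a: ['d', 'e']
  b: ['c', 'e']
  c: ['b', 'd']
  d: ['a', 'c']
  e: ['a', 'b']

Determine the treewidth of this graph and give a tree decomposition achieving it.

Each bag holds 3 vertices, so the decomposition has width 2, which upper-bounds the treewidth. For the lower bound, G contains the cycle a–e–b–c–d–a, so G is not a forest; only forests have treewidth ≤ 1, hence tw(G) ≥ 2. Therefore the treewidth is 2.

Treewidth 2.
Bags: B1 = {a, b, e}  B2 = {a, b, c}  B3 = {a, c, d}
Tree: B1–B2, B2–B3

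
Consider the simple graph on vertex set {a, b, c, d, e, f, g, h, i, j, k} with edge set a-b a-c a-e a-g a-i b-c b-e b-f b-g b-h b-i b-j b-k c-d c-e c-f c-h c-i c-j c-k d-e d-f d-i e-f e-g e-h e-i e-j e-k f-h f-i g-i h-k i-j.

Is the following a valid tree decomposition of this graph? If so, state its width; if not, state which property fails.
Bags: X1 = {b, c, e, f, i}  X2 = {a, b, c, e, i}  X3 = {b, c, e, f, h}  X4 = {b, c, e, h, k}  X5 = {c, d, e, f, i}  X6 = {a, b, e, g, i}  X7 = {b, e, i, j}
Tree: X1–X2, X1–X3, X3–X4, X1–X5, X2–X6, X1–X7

A tree decomposition must satisfy three properties: every vertex lies in some bag; for every edge, both endpoints lie together in some bag; and for every vertex, the bags containing it form a connected subtree. Here edge (c,j) lies in no bag, so the decomposition is invalid.

No — edge (c,j) lies in no bag.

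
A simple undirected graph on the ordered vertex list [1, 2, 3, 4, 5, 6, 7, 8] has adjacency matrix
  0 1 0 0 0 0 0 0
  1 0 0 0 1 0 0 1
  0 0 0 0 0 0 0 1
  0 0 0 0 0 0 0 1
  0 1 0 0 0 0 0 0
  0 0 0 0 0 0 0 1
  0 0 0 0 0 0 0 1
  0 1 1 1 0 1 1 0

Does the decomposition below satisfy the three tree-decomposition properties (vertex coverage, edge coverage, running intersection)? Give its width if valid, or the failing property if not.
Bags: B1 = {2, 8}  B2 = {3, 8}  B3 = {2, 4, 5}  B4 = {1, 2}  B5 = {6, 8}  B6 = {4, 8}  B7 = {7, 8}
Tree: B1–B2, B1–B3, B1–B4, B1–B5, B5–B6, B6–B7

A tree decomposition must satisfy three properties: every vertex lies in some bag; for every edge, both endpoints lie together in some bag; and for every vertex, the bags containing it form a connected subtree. Here bags containing vertex 4 are not connected in the tree, so the decomposition is invalid.

No — bags containing vertex 4 are not connected in the tree.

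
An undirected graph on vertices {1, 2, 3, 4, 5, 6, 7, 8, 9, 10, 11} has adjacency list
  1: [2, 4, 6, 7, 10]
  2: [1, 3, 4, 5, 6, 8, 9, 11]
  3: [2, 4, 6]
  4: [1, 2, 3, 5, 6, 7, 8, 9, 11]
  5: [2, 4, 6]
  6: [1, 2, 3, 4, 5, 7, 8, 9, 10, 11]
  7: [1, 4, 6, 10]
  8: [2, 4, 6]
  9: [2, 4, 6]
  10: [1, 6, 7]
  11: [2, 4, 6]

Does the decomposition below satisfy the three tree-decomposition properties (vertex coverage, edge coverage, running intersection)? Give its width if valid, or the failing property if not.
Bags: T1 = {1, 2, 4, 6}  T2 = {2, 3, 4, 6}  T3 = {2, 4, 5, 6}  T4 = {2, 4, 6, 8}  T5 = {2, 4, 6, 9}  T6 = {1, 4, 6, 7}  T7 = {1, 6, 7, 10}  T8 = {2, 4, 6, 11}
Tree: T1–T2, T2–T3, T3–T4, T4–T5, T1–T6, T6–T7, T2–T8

Yes; width 3.

Vertex coverage: the bags together contain {1, 2, 3, 4, 5, 6, 7, 8, 9, 10, 11}, the full vertex set. Edge coverage: each edge of G has both endpoints in at least one bag. Running intersection: for every vertex, the bags containing it form a connected subtree. All three properties hold, so this is a valid tree decomposition of width max|bag| − 1 = 3, and hence tw(G) ≤ 3.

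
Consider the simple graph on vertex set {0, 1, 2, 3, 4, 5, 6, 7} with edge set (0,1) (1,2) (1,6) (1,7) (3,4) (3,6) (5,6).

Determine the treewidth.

1

A width-1 tree decomposition is:
Bags: B1 = {1, 7}  B2 = {1, 6}  B3 = {0, 1}  B4 = {3, 6}  B5 = {5, 6}  B6 = {1, 2}  B7 = {3, 4}
Tree: B1–B2, B2–B3, B2–B4, B4–B5, B2–B6, B4–B7
The largest bag has 2 vertices, giving width 1; this decomposition certifies tw(G) ≤ 1. Any graph with an edge has treewidth ≥ 1, and G has the edge 1–7. Hence tw(G) = 1 exactly.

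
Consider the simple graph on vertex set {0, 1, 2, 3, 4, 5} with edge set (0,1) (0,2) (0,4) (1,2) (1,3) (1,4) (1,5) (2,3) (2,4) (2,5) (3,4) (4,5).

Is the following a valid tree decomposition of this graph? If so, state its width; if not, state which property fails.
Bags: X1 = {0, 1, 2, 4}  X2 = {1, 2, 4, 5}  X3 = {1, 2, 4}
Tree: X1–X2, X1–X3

A tree decomposition must satisfy three properties: every vertex lies in some bag; for every edge, both endpoints lie together in some bag; and for every vertex, the bags containing it form a connected subtree. Here vertex 3 appears in no bag, so the decomposition is invalid.

No — vertex 3 appears in no bag.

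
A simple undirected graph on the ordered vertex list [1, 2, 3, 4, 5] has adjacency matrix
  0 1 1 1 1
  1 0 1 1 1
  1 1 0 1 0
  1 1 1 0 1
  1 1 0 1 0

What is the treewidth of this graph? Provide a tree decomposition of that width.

Each bag holds 4 vertices, so the decomposition has width 3, which upper-bounds the treewidth. On the other hand G contains the 4-clique {1, 2, 3, 4}. A clique must lie in a single bag of any decomposition, so no decomposition can have width below 3. Hence tw(G) = 3 exactly.

Treewidth 3.
One such decomposition:
Bags: B1 = {1, 2, 4, 5}  B2 = {1, 2, 3, 4}
Tree: B1–B2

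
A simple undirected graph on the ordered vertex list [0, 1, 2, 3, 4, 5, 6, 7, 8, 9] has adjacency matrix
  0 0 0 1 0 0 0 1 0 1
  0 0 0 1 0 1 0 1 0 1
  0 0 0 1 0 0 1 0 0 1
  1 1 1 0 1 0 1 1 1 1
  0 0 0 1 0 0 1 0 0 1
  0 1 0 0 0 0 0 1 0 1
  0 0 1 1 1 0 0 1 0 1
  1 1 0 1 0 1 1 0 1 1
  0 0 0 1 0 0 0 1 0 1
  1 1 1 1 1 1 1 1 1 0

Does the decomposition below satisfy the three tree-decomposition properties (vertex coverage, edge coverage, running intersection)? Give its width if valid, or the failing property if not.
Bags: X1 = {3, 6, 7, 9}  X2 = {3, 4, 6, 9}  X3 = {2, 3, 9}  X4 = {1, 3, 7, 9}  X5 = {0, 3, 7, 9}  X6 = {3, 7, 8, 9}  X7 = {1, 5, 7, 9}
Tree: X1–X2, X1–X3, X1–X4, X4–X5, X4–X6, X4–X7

No — edge (6,2) lies in no bag.

A tree decomposition must satisfy three properties: every vertex lies in some bag; for every edge, both endpoints lie together in some bag; and for every vertex, the bags containing it form a connected subtree. Here edge (6,2) lies in no bag, so the decomposition is invalid.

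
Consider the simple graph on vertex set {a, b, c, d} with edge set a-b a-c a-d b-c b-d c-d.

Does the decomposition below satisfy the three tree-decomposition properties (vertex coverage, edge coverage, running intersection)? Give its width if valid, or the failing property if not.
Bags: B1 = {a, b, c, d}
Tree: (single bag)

Yes; width 3.

Vertex coverage: the bags together contain {a, b, c, d}, the full vertex set. Edge coverage: each edge of G has both endpoints in at least one bag. Running intersection: for every vertex, the bags containing it form a connected subtree. All three properties hold, so this is a valid tree decomposition of width max|bag| − 1 = 3, and hence tw(G) ≤ 3.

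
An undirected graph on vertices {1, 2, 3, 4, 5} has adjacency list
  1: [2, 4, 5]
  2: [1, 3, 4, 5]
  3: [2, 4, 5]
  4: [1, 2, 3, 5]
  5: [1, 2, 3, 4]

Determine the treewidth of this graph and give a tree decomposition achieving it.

Treewidth 3.
Bags: B1 = {2, 3, 4, 5}  B2 = {1, 2, 4, 5}
Tree: B1–B2

The largest bag has 4 vertices, giving width 3; this decomposition certifies tw(G) ≤ 3. Conversely, {1, 2, 4, 5} is a clique of size 4, and the vertices of any clique must share a bag in every tree decomposition; so some bag has ≥ 4 vertices and tw(G) ≥ 3. Therefore the treewidth is 3.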